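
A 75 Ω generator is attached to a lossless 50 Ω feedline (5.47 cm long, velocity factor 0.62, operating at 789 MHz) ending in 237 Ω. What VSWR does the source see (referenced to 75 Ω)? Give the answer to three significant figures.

λ = v/f = 0.62·c / 789 MHz = 0.236 m
βl = 2π·l/λ = 2π × 0.232 = 83.5°
tan(βl) = 8.82
Z_in = Z_0·(Z_L + jZ_0·tanβl)/(Z_0 + jZ_L·tanβl) = 10.7 − j5.41 Ω
Γ_s = (Z_in − Z_s)/(Z_in + Z_s) = (-64.3 − j5.41)/(85.7 − j5.41), |Γ_s| = 0.752
VSWR = (1 + |Γ_s|)/(1 − |Γ_s|)

VSWR ≈ 7.06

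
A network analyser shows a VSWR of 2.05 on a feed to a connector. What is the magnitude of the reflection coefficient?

|Γ| ≈ 0.344

|Γ| = (S − 1)/(S + 1) = (2.05 − 1)/(2.05 + 1) = 1.05/3.05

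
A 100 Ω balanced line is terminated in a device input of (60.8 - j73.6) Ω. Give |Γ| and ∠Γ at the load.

Γ ≈ 0.472 ∠ -93.4°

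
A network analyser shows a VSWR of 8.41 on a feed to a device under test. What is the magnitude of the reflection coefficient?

|Γ| = (S − 1)/(S + 1) = (8.41 − 1)/(8.41 + 1) = 7.41/9.41

|Γ| ≈ 0.787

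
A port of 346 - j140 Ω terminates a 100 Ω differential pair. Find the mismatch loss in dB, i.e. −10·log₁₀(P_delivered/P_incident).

mismatch loss ≈ 1.98 dB

Γ = (246 − j140)/(446 − j140), |Γ| = 0.606
|Γ|² = 0.367, so P_del/P_inc = 1 − |Γ|² = 0.633
ML = −10·log₁₀(1 − |Γ|²)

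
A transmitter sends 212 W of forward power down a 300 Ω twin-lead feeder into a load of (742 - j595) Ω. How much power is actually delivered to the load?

|Γ| = |(442 − j595)/(1042 − j595)| = 0.618
|Γ|² = 0.382
P_refl = |Γ|²·P_inc = 80.9 W, P_del = (1 − |Γ|²)·P_inc = 131 W

P_delivered ≈ 131 W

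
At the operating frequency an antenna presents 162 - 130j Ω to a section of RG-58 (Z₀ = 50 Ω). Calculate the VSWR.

VSWR ≈ 5.45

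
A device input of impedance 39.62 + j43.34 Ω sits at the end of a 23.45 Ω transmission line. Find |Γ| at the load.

|Γ| ≈ 0.604

Γ = (Z_L − Z_0)/(Z_L + Z_0) = (16.17 + j43.34)/(63.07 + j43.34)
|Γ| = 46.3/76.5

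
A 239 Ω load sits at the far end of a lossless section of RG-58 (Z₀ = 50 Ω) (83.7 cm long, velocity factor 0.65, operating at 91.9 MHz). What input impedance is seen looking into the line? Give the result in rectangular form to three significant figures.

λ = v/f = 0.65·c / 91.9 MHz = 2.12 m
βl = 2π·l/λ = 2π × 0.394 = 142°
tan(βl) = tan(142°) = -0.781
Z_in = Z_0·(Z_L + jZ_0·tanβl)/(Z_0 + jZ_L·tanβl)
     = 50·(239 − j39.1)/(50 − j187)

Z_in ≈ 25.8 + j57.1 Ω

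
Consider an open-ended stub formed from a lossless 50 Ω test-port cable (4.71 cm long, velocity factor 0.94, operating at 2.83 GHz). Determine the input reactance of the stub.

X_in ≈ 288 Ω (inductive)

λ = v/f = 0.94·c / 2.83 GHz = 0.0996 m
βl = 2π·l/λ = 2π × 0.473 = 170°
tan(βl) = -0.173
For an open-ended stub, Z_in = −jZ_0·cot(βl) = −jZ_0/tan(βl)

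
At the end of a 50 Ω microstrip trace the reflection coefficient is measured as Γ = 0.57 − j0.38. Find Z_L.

Z_L ≈ 80.6 − j115 Ω

Z_L = Z_0·(1 + Γ)/(1 − Γ) = 50·(1.57 − j0.38)/(0.43 + j0.38)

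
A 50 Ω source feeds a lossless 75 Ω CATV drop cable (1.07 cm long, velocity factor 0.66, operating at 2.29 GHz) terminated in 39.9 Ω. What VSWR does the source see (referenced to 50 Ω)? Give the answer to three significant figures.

VSWR ≈ 2.14

λ = v/f = 0.66·c / 2.29 GHz = 0.0865 m
βl = 2π·l/λ = 2π × 0.124 = 44.6°
tan(βl) = 0.984
Z_in = Z_0·(Z_L + jZ_0·tanβl)/(Z_0 + jZ_L·tanβl) = 61.7 + j41.5 Ω
Γ_s = (Z_in − Z_s)/(Z_in + Z_s) = (11.7 + j41.5)/(112 + j41.5), |Γ_s| = 0.362
VSWR = (1 + |Γ_s|)/(1 − |Γ_s|)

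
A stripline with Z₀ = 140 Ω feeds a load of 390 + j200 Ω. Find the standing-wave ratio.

VSWR ≈ 3.6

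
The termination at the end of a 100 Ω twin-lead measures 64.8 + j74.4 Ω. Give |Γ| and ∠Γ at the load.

Γ ≈ 0.455 ∠ 91°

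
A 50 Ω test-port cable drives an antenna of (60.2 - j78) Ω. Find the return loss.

RL ≈ 4.69 dB

Γ = (10.2 − j78)/(110.2 − j78), |Γ| = 0.583
RL = −20·log₁₀|Γ| = −20·log₁₀(0.583)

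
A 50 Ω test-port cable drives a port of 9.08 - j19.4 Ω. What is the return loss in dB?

Γ = (-40.92 − j19.4)/(59.08 − j19.4), |Γ| = 0.728
RL = −20·log₁₀|Γ| = −20·log₁₀(0.728)

RL ≈ 2.75 dB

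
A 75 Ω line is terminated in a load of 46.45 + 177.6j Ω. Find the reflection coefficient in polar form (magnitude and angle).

Γ = (Z_L − Z_0)/(Z_L + Z_0) = (-28.55 + j177.6)/(121.5 + j177.6)
|Γ| = 180/215 = 0.836

Γ ≈ 0.836 ∠ 43.5°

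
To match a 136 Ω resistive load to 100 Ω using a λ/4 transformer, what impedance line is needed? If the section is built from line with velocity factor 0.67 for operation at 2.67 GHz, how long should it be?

Z_qwt ≈ 117 Ω; length ≈ 1.88 cm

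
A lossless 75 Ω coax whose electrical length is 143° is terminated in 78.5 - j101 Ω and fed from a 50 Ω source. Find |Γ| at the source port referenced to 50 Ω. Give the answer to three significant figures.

|Γ| ≈ 0.672

tan(βl) = -0.754
Z_in = Z_0·(Z_L + jZ_0·tanβl)/(Z_0 + jZ_L·tanβl) = 198 + j103 Ω
Γ_s = (Z_in − Z_s)/(Z_in + Z_s) = (148 + j103)/(248 + j103), |Γ_s| = 0.672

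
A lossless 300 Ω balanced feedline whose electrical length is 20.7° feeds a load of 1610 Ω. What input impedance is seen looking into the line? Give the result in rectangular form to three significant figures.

tan(βl) = tan(20.7°) = 0.378
Z_in = Z_0·(Z_L + jZ_0·tanβl)/(Z_0 + jZ_L·tanβl)
     = 300·(1610 + j113)/(300 + j608)

Z_in ≈ 360 − j616 Ω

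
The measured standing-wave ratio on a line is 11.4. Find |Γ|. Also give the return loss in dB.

|Γ| ≈ 0.839; return loss ≈ 1.53 dB

|Γ| = (S − 1)/(S + 1) = (11.4 − 1)/(11.4 + 1) = 10.4/12.4
RL = −20·log₁₀|Γ| = −20·log₁₀(0.839)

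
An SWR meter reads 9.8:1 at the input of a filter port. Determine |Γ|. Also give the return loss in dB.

|Γ| = (S − 1)/(S + 1) = (9.8 − 1)/(9.8 + 1) = 8.8/10.8
RL = −20·log₁₀|Γ| = −20·log₁₀(0.815)

|Γ| ≈ 0.815; return loss ≈ 1.78 dB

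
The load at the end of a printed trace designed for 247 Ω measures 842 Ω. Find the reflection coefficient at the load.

Γ = 0.546

Γ = (Z_L − Z_0)/(Z_L + Z_0) = (842 − 247)/(842 + 247) = 595/1089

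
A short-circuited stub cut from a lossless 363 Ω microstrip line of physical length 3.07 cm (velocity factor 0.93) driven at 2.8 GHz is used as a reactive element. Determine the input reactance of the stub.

λ = v/f = 0.93·c / 2.8 GHz = 0.0996 m
βl = 2π·l/λ = 2π × 0.308 = 111°
tan(βl) = -2.62
For a short-circuited stub, Z_in = jZ_0·tan(βl)

X_in ≈ -950 Ω (capacitive)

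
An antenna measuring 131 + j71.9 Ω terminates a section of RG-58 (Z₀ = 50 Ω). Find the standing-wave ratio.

VSWR ≈ 3.51

Γ = (Z_L − Z_0)/(Z_L + Z_0) = (81 + j71.9)/(181 + j71.9)
|Γ| = 108/195 = 0.556
VSWR = (1 + |Γ|)/(1 − |Γ|) = 1.56/0.444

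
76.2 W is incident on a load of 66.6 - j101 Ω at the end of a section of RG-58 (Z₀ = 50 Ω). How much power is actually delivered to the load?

|Γ| = |(16.6 − j101)/(116.6 − j101)| = 0.664
|Γ|² = 0.44
P_refl = |Γ|²·P_inc = 33.5 W, P_del = (1 − |Γ|²)·P_inc = 42.7 W

P_delivered ≈ 42.7 W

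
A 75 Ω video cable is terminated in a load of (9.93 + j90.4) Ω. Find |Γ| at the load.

Γ = (Z_L − Z_0)/(Z_L + Z_0) = (-65.07 + j90.4)/(84.93 + j90.4)
|Γ| = 111/124

|Γ| ≈ 0.898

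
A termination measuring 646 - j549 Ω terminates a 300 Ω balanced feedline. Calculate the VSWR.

VSWR ≈ 3.92

Γ = (Z_L − Z_0)/(Z_L + Z_0) = (346 − j549)/(946 − j549)
|Γ| = 649/1090 = 0.593
VSWR = (1 + |Γ|)/(1 − |Γ|) = 1.59/0.407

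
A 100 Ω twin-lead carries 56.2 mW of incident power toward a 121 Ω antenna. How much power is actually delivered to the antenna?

Γ = (121 − 100)/(121 + 100) = 0.095
|Γ|² = 0.00903
P_refl = |Γ|²·P_inc = 0.507 mW, P_del = (1 − |Γ|²)·P_inc = 55.7 mW

P_delivered ≈ 55.7 mW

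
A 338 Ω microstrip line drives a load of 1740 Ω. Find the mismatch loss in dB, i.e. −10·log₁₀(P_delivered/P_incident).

Γ = (1740 − 338)/(1740 + 338) = 0.675
|Γ|² = 0.455, so P_del/P_inc = 1 − |Γ|² = 0.545
ML = −10·log₁₀(1 − |Γ|²)

mismatch loss ≈ 2.64 dB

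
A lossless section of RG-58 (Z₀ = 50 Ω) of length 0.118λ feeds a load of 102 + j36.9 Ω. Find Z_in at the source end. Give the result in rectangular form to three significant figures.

Z_in ≈ 52.2 − j45.5 Ω

βl = 2π × 0.118 = 42.5°
tan(βl) = tan(42.5°) = 0.916
Z_in = Z_0·(Z_L + jZ_0·tanβl)/(Z_0 + jZ_L·tanβl)
     = 50·(102 + j82.7)/(16.2 + j93.4)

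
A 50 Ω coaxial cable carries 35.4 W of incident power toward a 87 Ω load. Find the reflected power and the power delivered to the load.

Γ = (87 − 50)/(87 + 50) = 0.27
|Γ|² = 0.0729
P_refl = |Γ|²·P_inc = 2.58 W, P_del = (1 − |Γ|²)·P_inc = 32.8 W

P_reflected ≈ 2.58 W; P_delivered ≈ 32.8 W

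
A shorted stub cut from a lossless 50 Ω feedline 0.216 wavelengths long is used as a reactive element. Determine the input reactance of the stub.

X_in ≈ 230 Ω (inductive)

βl = 2π × 0.216 = 77.8°
tan(βl) = 4.61
For a shorted stub, Z_in = jZ_0·tan(βl)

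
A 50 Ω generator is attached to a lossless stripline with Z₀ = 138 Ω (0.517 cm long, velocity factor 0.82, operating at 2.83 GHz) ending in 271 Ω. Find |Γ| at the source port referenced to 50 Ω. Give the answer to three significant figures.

|Γ| ≈ 0.663

λ = v/f = 0.82·c / 2.83 GHz = 0.0869 m
βl = 2π·l/λ = 2π × 0.0595 = 21.4°
tan(βl) = 0.392
Z_in = Z_0·(Z_L + jZ_0·tanβl)/(Z_0 + jZ_L·tanβl) = 196 − j97 Ω
Γ_s = (Z_in − Z_s)/(Z_in + Z_s) = (146 − j97)/(246 − j97), |Γ_s| = 0.663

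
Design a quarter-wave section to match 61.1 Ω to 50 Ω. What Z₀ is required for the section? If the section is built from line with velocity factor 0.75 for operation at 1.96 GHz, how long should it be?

Z_qwt = √(Z_0·R_L) = √(50 × 61.1) = √3055
λ = 0.75·c/f = 0.115 m, so l = λ/4 = 0.0287 m

Z_qwt ≈ 55.3 Ω; length ≈ 2.87 cm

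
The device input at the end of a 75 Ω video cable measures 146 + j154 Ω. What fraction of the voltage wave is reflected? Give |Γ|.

|Γ| ≈ 0.63

Γ = (Z_L − Z_0)/(Z_L + Z_0) = (71 + j154)/(221 + j154)
|Γ| = 170/269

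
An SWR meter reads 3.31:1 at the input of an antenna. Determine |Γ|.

|Γ| = (S − 1)/(S + 1) = (3.31 − 1)/(3.31 + 1) = 2.31/4.31

|Γ| ≈ 0.536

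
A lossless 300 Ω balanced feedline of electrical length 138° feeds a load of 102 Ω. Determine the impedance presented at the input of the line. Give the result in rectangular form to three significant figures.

tan(βl) = tan(138°) = -0.9
Z_in = Z_0·(Z_L + jZ_0·tanβl)/(Z_0 + jZ_L·tanβl)
     = 300·(102 − j270)/(300 − j91.8)

Z_in ≈ 169 − j218 Ω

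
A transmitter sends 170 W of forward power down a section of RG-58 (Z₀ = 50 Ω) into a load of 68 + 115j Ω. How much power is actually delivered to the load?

P_delivered ≈ 85.2 W

|Γ| = |(18 + j115)/(118 + j115)| = 0.706
|Γ|² = 0.499
P_refl = |Γ|²·P_inc = 84.8 W, P_del = (1 − |Γ|²)·P_inc = 85.2 W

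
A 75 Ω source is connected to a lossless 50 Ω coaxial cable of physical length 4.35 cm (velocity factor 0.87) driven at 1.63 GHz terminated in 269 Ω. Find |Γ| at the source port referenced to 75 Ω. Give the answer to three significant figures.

λ = v/f = 0.87·c / 1.63 GHz = 0.16 m
βl = 2π·l/λ = 2π × 0.272 = 97.8°
tan(βl) = -7.3
Z_in = Z_0·(Z_L + jZ_0·tanβl)/(Z_0 + jZ_L·tanβl) = 9.46 + j6.61 Ω
Γ_s = (Z_in − Z_s)/(Z_in + Z_s) = (-65.5 + j6.61)/(84.5 + j6.61), |Γ_s| = 0.778

|Γ| ≈ 0.778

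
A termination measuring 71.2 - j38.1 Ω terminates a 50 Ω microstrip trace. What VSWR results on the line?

Γ = (Z_L − Z_0)/(Z_L + Z_0) = (21.2 − j38.1)/(121.2 − j38.1)
|Γ| = 43.6/127 = 0.343
VSWR = (1 + |Γ|)/(1 − |Γ|) = 1.34/0.657

VSWR ≈ 2.05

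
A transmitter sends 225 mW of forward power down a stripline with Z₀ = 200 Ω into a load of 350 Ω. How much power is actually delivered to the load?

Γ = (350 − 200)/(350 + 200) = 0.273
|Γ|² = 0.0744
P_refl = |Γ|²·P_inc = 16.7 mW, P_del = (1 − |Γ|²)·P_inc = 208 mW

P_delivered ≈ 208 mW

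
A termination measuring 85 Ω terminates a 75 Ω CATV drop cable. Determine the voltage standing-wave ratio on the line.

For a purely resistive load, VSWR = R_L/Z_0 or Z_0/R_L (whichever > 1) = 85/75

VSWR ≈ 1.13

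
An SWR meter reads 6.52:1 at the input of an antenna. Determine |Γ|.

|Γ| ≈ 0.734

|Γ| = (S − 1)/(S + 1) = (6.52 − 1)/(6.52 + 1) = 5.52/7.52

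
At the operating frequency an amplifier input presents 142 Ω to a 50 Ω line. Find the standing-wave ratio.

Γ = (142 − 50)/(142 + 50) = 0.479
VSWR = (1 + 0.479)/(1 − 0.479)

VSWR ≈ 2.84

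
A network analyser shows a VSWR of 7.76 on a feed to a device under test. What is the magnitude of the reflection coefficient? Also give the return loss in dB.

|Γ| = (S − 1)/(S + 1) = (7.76 − 1)/(7.76 + 1) = 6.76/8.76
RL = −20·log₁₀|Γ| = −20·log₁₀(0.772)

|Γ| ≈ 0.772; return loss ≈ 2.25 dB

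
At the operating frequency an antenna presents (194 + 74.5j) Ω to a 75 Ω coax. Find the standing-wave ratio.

VSWR ≈ 3.02

Γ = (Z_L − Z_0)/(Z_L + Z_0) = (119 + j74.5)/(269 + j74.5)
|Γ| = 140/279 = 0.503
VSWR = (1 + |Γ|)/(1 − |Γ|) = 1.5/0.497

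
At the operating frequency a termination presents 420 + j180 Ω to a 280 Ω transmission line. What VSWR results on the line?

Γ = (Z_L − Z_0)/(Z_L + Z_0) = (140 + j180)/(700 + j180)
|Γ| = 228/723 = 0.316
VSWR = (1 + |Γ|)/(1 − |Γ|) = 1.32/0.684

VSWR ≈ 1.92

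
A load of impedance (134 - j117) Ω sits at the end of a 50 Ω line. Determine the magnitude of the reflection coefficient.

|Γ| ≈ 0.661

Γ = (Z_L − Z_0)/(Z_L + Z_0) = (84 − j117)/(184 − j117)
|Γ| = 144/218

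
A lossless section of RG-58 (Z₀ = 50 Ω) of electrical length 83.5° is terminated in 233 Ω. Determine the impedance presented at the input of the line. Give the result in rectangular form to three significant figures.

tan(βl) = tan(83.5°) = 8.78
Z_in = Z_0·(Z_L + jZ_0·tanβl)/(Z_0 + jZ_L·tanβl)
     = 50·(233 + j439)/(50 + j2050)

Z_in ≈ 10.9 − j5.43 Ω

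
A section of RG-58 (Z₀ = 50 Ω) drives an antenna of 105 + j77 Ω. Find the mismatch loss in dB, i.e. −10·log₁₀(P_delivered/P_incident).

mismatch loss ≈ 1.54 dB

Γ = (55 + j77)/(155 + j77), |Γ| = 0.547
|Γ|² = 0.299, so P_del/P_inc = 1 − |Γ|² = 0.701
ML = −10·log₁₀(1 − |Γ|²)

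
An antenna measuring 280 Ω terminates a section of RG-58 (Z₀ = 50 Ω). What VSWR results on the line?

VSWR ≈ 5.6

Γ = (280 − 50)/(280 + 50) = 0.697
VSWR = (1 + 0.697)/(1 − 0.697)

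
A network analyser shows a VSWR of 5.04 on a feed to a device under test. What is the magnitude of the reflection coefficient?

|Γ| ≈ 0.669

|Γ| = (S − 1)/(S + 1) = (5.04 − 1)/(5.04 + 1) = 4.04/6.04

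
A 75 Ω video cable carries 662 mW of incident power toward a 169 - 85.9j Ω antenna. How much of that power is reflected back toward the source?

|Γ| = |(94 − j85.9)/(244 − j85.9)| = 0.492
|Γ|² = 0.242
P_refl = |Γ|²·P_inc = 160 mW, P_del = (1 − |Γ|²)·P_inc = 502 mW

P_reflected ≈ 160 mW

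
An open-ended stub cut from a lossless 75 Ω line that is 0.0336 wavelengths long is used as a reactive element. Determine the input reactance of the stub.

X_in ≈ -350 Ω (capacitive)

βl = 2π × 0.0336 = 12.1°
tan(βl) = 0.214
For an open-ended stub, Z_in = −jZ_0·cot(βl) = −jZ_0/tan(βl)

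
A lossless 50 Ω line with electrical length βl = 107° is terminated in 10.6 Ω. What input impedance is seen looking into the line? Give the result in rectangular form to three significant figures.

tan(βl) = tan(107°) = -3.27
Z_in = Z_0·(Z_L + jZ_0·tanβl)/(Z_0 + jZ_L·tanβl)
     = 50·(10.6 − j164)/(50 − j34.7)

Z_in ≈ 83.7 − j105 Ω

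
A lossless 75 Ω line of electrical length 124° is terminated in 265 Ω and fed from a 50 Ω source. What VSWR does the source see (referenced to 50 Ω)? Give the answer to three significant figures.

VSWR ≈ 3.33

tan(βl) = -1.48
Z_in = Z_0·(Z_L + jZ_0·tanβl)/(Z_0 + jZ_L·tanβl) = 29.8 + j44.9 Ω
Γ_s = (Z_in − Z_s)/(Z_in + Z_s) = (-20.2 + j44.9)/(79.8 + j44.9), |Γ_s| = 0.538
VSWR = (1 + |Γ_s|)/(1 − |Γ_s|)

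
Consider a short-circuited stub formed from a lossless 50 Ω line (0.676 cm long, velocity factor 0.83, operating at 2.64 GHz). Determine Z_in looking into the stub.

λ = v/f = 0.83·c / 2.64 GHz = 0.0943 m
βl = 2π·l/λ = 2π × 0.0717 = 25.8°
tan(βl) = 0.483
For a short-circuited stub, Z_in = jZ_0·tan(βl)

Z_in ≈ +j24.2 Ω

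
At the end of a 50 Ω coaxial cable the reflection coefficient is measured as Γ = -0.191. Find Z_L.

Z_L ≈ 34 Ω

Z_L = Z_0·(1 + Γ)/(1 − Γ) = 50·(0.809)/(1.19)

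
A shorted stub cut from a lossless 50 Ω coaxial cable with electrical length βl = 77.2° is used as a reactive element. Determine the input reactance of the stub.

X_in ≈ 220 Ω (inductive)

tan(βl) = 4.4
For a shorted stub, Z_in = jZ_0·tan(βl)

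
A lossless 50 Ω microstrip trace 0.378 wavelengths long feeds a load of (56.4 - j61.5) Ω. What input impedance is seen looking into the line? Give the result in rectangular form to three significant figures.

βl = 2π × 0.378 = 136°
tan(βl) = tan(136°) = -0.963
Z_in = Z_0·(Z_L + jZ_0·tanβl)/(Z_0 + jZ_L·tanβl)
     = 50·(56.4 − j110)/(-9.22 − j54.3)

Z_in ≈ 89.5 + j67.1 Ω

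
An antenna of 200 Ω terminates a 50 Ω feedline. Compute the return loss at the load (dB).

Γ = (200 − 50)/(200 + 50) = 0.6
RL = −20·log₁₀|Γ| = −20·log₁₀(0.6)

RL ≈ 4.44 dB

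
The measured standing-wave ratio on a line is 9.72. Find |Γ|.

|Γ| = (S − 1)/(S + 1) = (9.72 − 1)/(9.72 + 1) = 8.72/10.7

|Γ| ≈ 0.813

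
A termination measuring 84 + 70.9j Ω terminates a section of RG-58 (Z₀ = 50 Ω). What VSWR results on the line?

VSWR ≈ 3.16

Γ = (Z_L − Z_0)/(Z_L + Z_0) = (34 + j70.9)/(134 + j70.9)
|Γ| = 78.6/152 = 0.519
VSWR = (1 + |Γ|)/(1 − |Γ|) = 1.52/0.481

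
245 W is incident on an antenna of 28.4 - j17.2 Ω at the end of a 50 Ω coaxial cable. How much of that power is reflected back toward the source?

|Γ| = |(-21.6 − j17.2)/(78.4 − j17.2)| = 0.344
|Γ|² = 0.118
P_refl = |Γ|²·P_inc = 29 W, P_del = (1 − |Γ|²)·P_inc = 216 W

P_reflected ≈ 29 W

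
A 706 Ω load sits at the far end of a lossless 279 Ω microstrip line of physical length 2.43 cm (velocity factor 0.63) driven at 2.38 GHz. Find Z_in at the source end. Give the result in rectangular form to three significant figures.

λ = v/f = 0.63·c / 2.38 GHz = 0.0794 m
βl = 2π·l/λ = 2π × 0.306 = 110°
tan(βl) = tan(110°) = -2.72
Z_in = Z_0·(Z_L + jZ_0·tanβl)/(Z_0 + jZ_L·tanβl)
     = 279·(706 − j760)/(279 − j1920)

Z_in ≈ 123 + j84.7 Ω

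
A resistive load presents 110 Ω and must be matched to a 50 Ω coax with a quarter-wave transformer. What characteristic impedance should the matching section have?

Z_qwt ≈ 74.2 Ω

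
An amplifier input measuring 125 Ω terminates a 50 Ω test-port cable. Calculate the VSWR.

Γ = (125 − 50)/(125 + 50) = 0.429
VSWR = (1 + 0.429)/(1 − 0.429)

VSWR ≈ 2.5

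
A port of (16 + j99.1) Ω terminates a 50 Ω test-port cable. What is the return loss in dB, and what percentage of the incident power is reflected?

Γ = (-34 + j99.1)/(66 + j99.1), |Γ| = 0.88
RL = −20·log₁₀(0.88) = 1.11 dB
P_refl/P_inc = |Γ|² = 0.774

RL ≈ 1.11 dB; 77.4% of incident power reflected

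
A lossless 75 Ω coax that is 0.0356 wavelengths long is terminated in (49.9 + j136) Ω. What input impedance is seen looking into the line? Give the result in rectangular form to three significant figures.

Z_in ≈ 143 + j224 Ω

βl = 2π × 0.0356 = 12.8°
tan(βl) = tan(12.8°) = 0.227
Z_in = Z_0·(Z_L + jZ_0·tanβl)/(Z_0 + jZ_L·tanβl)
     = 75·(49.9 + j153)/(44.1 + j11.4)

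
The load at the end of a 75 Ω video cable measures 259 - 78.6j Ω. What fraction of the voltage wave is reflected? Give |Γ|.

|Γ| ≈ 0.583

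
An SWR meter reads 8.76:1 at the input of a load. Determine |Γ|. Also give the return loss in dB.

|Γ| ≈ 0.795; return loss ≈ 1.99 dB

|Γ| = (S − 1)/(S + 1) = (8.76 − 1)/(8.76 + 1) = 7.76/9.76
RL = −20·log₁₀|Γ| = −20·log₁₀(0.795)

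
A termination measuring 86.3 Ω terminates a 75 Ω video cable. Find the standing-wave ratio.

VSWR ≈ 1.15

Γ = (86.3 − 75)/(86.3 + 75) = 0.0701
VSWR = (1 + 0.0701)/(1 − 0.0701)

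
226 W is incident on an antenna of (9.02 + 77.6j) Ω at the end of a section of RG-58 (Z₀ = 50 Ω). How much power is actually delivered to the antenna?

P_delivered ≈ 42.9 W

|Γ| = |(-40.98 + j77.6)/(59.02 + j77.6)| = 0.9
|Γ|² = 0.81
P_refl = |Γ|²·P_inc = 183 W, P_del = (1 − |Γ|²)·P_inc = 42.9 W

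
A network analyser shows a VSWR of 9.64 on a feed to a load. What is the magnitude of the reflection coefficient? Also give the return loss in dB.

|Γ| = (S − 1)/(S + 1) = (9.64 − 1)/(9.64 + 1) = 8.64/10.6
RL = −20·log₁₀|Γ| = −20·log₁₀(0.812)

|Γ| ≈ 0.812; return loss ≈ 1.81 dB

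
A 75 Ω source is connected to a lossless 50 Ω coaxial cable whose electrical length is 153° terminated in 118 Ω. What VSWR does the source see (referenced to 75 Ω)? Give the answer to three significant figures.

VSWR ≈ 2.05

tan(βl) = -0.51
Z_in = Z_0·(Z_L + jZ_0·tanβl)/(Z_0 + jZ_L·tanβl) = 60.8 + j47.6 Ω
Γ_s = (Z_in − Z_s)/(Z_in + Z_s) = (-14.2 + j47.6)/(136 + j47.6), |Γ_s| = 0.345
VSWR = (1 + |Γ_s|)/(1 − |Γ_s|)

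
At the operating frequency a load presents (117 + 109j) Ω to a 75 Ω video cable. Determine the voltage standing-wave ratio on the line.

Γ = (Z_L − Z_0)/(Z_L + Z_0) = (42 + j109)/(192 + j109)
|Γ| = 117/221 = 0.529
VSWR = (1 + |Γ|)/(1 − |Γ|) = 1.53/0.471

VSWR ≈ 3.25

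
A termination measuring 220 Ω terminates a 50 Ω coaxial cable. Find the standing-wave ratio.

For a purely resistive load, VSWR = R_L/Z_0 or Z_0/R_L (whichever > 1) = 220/50

VSWR ≈ 4.4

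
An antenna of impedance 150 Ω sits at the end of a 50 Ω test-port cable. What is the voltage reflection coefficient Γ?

Γ = 0.5

Γ = (Z_L − Z_0)/(Z_L + Z_0) = (150 − 50)/(150 + 50) = 100/200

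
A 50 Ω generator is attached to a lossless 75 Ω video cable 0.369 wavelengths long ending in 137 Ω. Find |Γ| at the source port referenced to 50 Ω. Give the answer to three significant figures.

βl = 2π × 0.369 = 133°
tan(βl) = -1.08
Z_in = Z_0·(Z_L + jZ_0·tanβl)/(Z_0 + jZ_L·tanβl) = 60.7 + j38.7 Ω
Γ_s = (Z_in − Z_s)/(Z_in + Z_s) = (10.7 + j38.7)/(111 + j38.7), |Γ_s| = 0.343

|Γ| ≈ 0.343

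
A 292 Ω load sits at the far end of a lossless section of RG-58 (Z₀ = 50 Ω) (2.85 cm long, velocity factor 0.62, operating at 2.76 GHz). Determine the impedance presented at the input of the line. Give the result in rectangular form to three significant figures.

λ = v/f = 0.62·c / 2.76 GHz = 0.0674 m
βl = 2π·l/λ = 2π × 0.423 = 152°
tan(βl) = tan(152°) = -0.526
Z_in = Z_0·(Z_L + jZ_0·tanβl)/(Z_0 + jZ_L·tanβl)
     = 50·(292 − j26.3)/(50 − j154)

Z_in ≈ 35.7 + j83.4 Ω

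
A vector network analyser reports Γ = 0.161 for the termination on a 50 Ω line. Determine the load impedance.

Z_L = Z_0·(1 + Γ)/(1 − Γ) = 50·(1.16)/(0.839)

Z_L ≈ 69.2 Ω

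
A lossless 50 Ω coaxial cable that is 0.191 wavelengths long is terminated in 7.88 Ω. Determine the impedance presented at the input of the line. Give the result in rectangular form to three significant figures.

Z_in ≈ 51.6 + j108 Ω

βl = 2π × 0.191 = 68.8°
tan(βl) = tan(68.8°) = 2.57
Z_in = Z_0·(Z_L + jZ_0·tanβl)/(Z_0 + jZ_L·tanβl)
     = 50·(7.88 + j129)/(50 + j20.3)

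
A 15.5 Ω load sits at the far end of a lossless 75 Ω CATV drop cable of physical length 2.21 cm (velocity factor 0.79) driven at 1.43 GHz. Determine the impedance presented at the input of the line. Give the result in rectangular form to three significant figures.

Z_in ≈ 32.9 + j75.8 Ω

λ = v/f = 0.79·c / 1.43 GHz = 0.166 m
βl = 2π·l/λ = 2π × 0.133 = 48°
tan(βl) = tan(48°) = 1.11
Z_in = Z_0·(Z_L + jZ_0·tanβl)/(Z_0 + jZ_L·tanβl)
     = 75·(15.5 + j83.3)/(75 + j17.2)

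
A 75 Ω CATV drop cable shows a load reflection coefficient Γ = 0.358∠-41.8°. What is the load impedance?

Z_L ≈ 110 − j60.2 Ω

Z_L = Z_0·(1 + Γ)/(1 − Γ) = 75·(1.27 − j0.239)/(0.733 + j0.239)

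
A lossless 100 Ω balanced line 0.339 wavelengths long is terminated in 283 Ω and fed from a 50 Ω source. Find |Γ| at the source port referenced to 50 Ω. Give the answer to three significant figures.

|Γ| ≈ 0.475

βl = 2π × 0.339 = 122°
tan(βl) = -1.6
Z_in = Z_0·(Z_L + jZ_0·tanβl)/(Z_0 + jZ_L·tanβl) = 46.9 + j52.2 Ω
Γ_s = (Z_in − Z_s)/(Z_in + Z_s) = (-3.12 + j52.2)/(96.9 + j52.2), |Γ_s| = 0.475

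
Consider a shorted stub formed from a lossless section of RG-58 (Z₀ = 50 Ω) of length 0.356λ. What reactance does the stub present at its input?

X_in ≈ -63.6 Ω (capacitive)

βl = 2π × 0.356 = 128°
tan(βl) = -1.27
For a shorted stub, Z_in = jZ_0·tan(βl)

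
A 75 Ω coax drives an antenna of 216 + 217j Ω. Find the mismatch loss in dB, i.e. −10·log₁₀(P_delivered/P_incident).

mismatch loss ≈ 3.08 dB

Γ = (141 + j217)/(291 + j217), |Γ| = 0.713
|Γ|² = 0.508, so P_del/P_inc = 1 − |Γ|² = 0.492
ML = −10·log₁₀(1 − |Γ|²)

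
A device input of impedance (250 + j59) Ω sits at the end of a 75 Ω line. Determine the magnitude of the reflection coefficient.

Γ = (Z_L − Z_0)/(Z_L + Z_0) = (175 + j59)/(325 + j59)
|Γ| = 185/330

|Γ| ≈ 0.559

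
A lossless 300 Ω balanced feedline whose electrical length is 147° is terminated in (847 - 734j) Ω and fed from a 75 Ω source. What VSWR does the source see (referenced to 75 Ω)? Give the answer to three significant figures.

tan(βl) = -0.649
Z_in = Z_0·(Z_L + jZ_0·tanβl)/(Z_0 + jZ_L·tanβl) = 325 + j566 Ω
Γ_s = (Z_in − Z_s)/(Z_in + Z_s) = (250 + j566)/(400 + j566), |Γ_s| = 0.893
VSWR = (1 + |Γ_s|)/(1 − |Γ_s|)

VSWR ≈ 17.7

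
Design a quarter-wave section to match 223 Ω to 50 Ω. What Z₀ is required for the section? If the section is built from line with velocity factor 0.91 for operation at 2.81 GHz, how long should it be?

Z_qwt ≈ 106 Ω; length ≈ 2.43 cm

Z_qwt = √(Z_0·R_L) = √(50 × 223) = √11150
λ = 0.91·c/f = 0.0972 m, so l = λ/4 = 0.0243 m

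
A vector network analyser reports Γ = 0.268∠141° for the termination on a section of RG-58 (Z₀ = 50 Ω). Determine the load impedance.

Z_L ≈ 31.2 + j11.3 Ω

Z_L = Z_0·(1 + Γ)/(1 − Γ) = 50·(0.792 + j0.169)/(1.21 − j0.169)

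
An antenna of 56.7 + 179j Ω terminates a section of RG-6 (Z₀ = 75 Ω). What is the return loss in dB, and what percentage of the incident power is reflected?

RL ≈ 1.83 dB; 65.6% of incident power reflected

Γ = (-18.3 + j179)/(131.7 + j179), |Γ| = 0.81
RL = −20·log₁₀(0.81) = 1.83 dB
P_refl/P_inc = |Γ|² = 0.656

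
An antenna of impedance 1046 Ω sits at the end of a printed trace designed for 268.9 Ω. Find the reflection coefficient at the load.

Γ = 0.591

Γ = (Z_L − Z_0)/(Z_L + Z_0) = (1046 − 268.9)/(1046 + 268.9) = 777.1/1315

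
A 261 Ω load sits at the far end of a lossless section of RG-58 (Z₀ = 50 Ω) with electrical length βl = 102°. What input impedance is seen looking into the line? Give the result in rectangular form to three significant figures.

tan(βl) = tan(102°) = -4.7
Z_in = Z_0·(Z_L + jZ_0·tanβl)/(Z_0 + jZ_L·tanβl)
     = 50·(261 − j235)/(50 − j1230)

Z_in ≈ 9.99 + j10.2 Ω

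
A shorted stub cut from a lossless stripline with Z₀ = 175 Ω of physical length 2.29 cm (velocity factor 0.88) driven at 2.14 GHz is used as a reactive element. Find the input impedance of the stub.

λ = v/f = 0.88·c / 2.14 GHz = 0.123 m
βl = 2π·l/λ = 2π × 0.186 = 66.8°
tan(βl) = 2.34
For a shorted stub, Z_in = jZ_0·tan(βl)

Z_in ≈ +j409 Ω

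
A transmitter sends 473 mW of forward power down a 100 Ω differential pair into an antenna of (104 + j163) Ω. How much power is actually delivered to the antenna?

P_delivered ≈ 289 mW

|Γ| = |(4 + j163)/(204 + j163)| = 0.624
|Γ|² = 0.39
P_refl = |Γ|²·P_inc = 184 mW, P_del = (1 − |Γ|²)·P_inc = 289 mW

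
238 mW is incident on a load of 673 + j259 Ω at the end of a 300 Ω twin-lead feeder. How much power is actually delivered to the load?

P_delivered ≈ 190 mW

|Γ| = |(373 + j259)/(973 + j259)| = 0.451
|Γ|² = 0.203
P_refl = |Γ|²·P_inc = 48.4 mW, P_del = (1 − |Γ|²)·P_inc = 190 mW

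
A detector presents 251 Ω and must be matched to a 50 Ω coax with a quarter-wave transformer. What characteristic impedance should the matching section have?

Z_qwt = √(Z_0·R_L) = √(50 × 251) = √12550

Z_qwt ≈ 112 Ω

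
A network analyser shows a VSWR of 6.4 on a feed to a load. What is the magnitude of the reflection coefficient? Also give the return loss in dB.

|Γ| = (S − 1)/(S + 1) = (6.4 − 1)/(6.4 + 1) = 5.4/7.4
RL = −20·log₁₀|Γ| = −20·log₁₀(0.73)

|Γ| ≈ 0.73; return loss ≈ 2.74 dB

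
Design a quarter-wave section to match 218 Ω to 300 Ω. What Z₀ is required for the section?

Z_qwt ≈ 256 Ω

Z_qwt = √(Z_0·R_L) = √(300 × 218) = √65400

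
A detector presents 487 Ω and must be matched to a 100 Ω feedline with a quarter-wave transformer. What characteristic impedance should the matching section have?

Z_qwt ≈ 221 Ω

Z_qwt = √(Z_0·R_L) = √(100 × 487) = √48700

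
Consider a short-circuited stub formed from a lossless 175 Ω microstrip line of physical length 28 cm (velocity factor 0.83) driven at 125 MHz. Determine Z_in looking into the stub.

λ = v/f = 0.83·c / 125 MHz = 1.99 m
βl = 2π·l/λ = 2π × 0.141 = 50.6°
tan(βl) = 1.22
For a short-circuited stub, Z_in = jZ_0·tan(βl)

Z_in ≈ +j213 Ω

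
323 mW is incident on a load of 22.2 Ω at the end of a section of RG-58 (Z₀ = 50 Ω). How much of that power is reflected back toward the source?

Γ = (22.2 − 50)/(22.2 + 50) = -0.385
|Γ|² = 0.148
P_refl = |Γ|²·P_inc = 47.9 mW, P_del = (1 − |Γ|²)·P_inc = 275 mW

P_reflected ≈ 47.9 mW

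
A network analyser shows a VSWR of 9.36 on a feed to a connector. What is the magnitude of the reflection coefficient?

|Γ| = (S − 1)/(S + 1) = (9.36 − 1)/(9.36 + 1) = 8.36/10.4

|Γ| ≈ 0.807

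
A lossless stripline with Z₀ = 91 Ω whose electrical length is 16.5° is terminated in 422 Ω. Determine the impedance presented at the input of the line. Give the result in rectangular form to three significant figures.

Z_in ≈ 159 − j191 Ω

tan(βl) = tan(16.5°) = 0.296
Z_in = Z_0·(Z_L + jZ_0·tanβl)/(Z_0 + jZ_L·tanβl)
     = 91·(422 + j27)/(91 + j125)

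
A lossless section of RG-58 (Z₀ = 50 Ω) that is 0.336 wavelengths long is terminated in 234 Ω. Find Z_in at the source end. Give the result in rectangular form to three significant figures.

Z_in ≈ 14.3 + j28.2 Ω

βl = 2π × 0.336 = 121°
tan(βl) = tan(121°) = -1.67
Z_in = Z_0·(Z_L + jZ_0·tanβl)/(Z_0 + jZ_L·tanβl)
     = 50·(234 − j83.3)/(50 − j390)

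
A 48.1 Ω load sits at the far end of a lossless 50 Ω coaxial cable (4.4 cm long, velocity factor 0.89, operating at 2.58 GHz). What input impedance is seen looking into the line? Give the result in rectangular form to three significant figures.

Z_in ≈ 48.8 − j1.53 Ω

λ = v/f = 0.89·c / 2.58 GHz = 0.103 m
βl = 2π·l/λ = 2π × 0.425 = 153°
tan(βl) = tan(153°) = -0.508
Z_in = Z_0·(Z_L + jZ_0·tanβl)/(Z_0 + jZ_L·tanβl)
     = 50·(48.1 − j25.4)/(50 − j24.4)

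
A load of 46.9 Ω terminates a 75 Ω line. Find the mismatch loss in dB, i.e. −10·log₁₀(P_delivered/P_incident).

Γ = (46.9 − 75)/(46.9 + 75) = -0.231
|Γ|² = 0.0531, so P_del/P_inc = 1 − |Γ|² = 0.947
ML = −10·log₁₀(1 − |Γ|²)

mismatch loss ≈ 0.237 dB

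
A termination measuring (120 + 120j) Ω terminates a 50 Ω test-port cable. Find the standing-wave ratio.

VSWR ≈ 5.02

Γ = (Z_L − Z_0)/(Z_L + Z_0) = (70 + j120)/(170 + j120)
|Γ| = 139/208 = 0.668
VSWR = (1 + |Γ|)/(1 − |Γ|) = 1.67/0.332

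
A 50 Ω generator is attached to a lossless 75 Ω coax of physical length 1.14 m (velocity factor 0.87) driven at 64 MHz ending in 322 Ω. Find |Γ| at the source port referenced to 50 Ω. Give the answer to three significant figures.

|Γ| ≈ 0.499

λ = v/f = 0.87·c / 64 MHz = 4.08 m
βl = 2π·l/λ = 2π × 0.28 = 101°
tan(βl) = -5.33
Z_in = Z_0·(Z_L + jZ_0·tanβl)/(Z_0 + jZ_L·tanβl) = 18.1 + j13.3 Ω
Γ_s = (Z_in − Z_s)/(Z_in + Z_s) = (-31.9 + j13.3)/(68.1 + j13.3), |Γ_s| = 0.499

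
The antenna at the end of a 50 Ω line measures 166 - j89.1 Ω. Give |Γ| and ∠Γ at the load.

Γ = (Z_L − Z_0)/(Z_L + Z_0) = (116 − j89.1)/(216 − j89.1)
|Γ| = 146/234 = 0.626

Γ ≈ 0.626 ∠ -15.1°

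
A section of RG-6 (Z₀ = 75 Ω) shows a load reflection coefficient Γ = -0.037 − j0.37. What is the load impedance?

Z_L ≈ 53.3 − j45.8 Ω

Z_L = Z_0·(1 + Γ)/(1 − Γ) = 75·(0.963 − j0.37)/(1.04 + j0.37)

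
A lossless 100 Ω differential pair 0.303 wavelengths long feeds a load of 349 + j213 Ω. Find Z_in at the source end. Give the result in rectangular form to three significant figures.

Z_in ≈ 21.3 + j19.4 Ω

βl = 2π × 0.303 = 109°
tan(βl) = tan(109°) = -2.89
Z_in = Z_0·(Z_L + jZ_0·tanβl)/(Z_0 + jZ_L·tanβl)
     = 100·(349 − j76.1)/(716 − j1010)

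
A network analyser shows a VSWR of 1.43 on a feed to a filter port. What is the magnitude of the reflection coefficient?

|Γ| = (S − 1)/(S + 1) = (1.43 − 1)/(1.43 + 1) = 0.43/2.43

|Γ| ≈ 0.177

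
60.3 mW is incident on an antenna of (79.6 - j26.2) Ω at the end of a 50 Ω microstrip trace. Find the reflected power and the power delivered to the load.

P_reflected ≈ 5.39 mW; P_delivered ≈ 54.9 mW

|Γ| = |(29.6 − j26.2)/(129.6 − j26.2)| = 0.299
|Γ|² = 0.0894
P_refl = |Γ|²·P_inc = 5.39 mW, P_del = (1 − |Γ|²)·P_inc = 54.9 mW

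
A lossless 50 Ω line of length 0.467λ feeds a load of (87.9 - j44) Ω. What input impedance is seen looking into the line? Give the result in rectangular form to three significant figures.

Z_in ≈ 115 − j14.9 Ω

βl = 2π × 0.467 = 168°
tan(βl) = tan(168°) = -0.21
Z_in = Z_0·(Z_L + jZ_0·tanβl)/(Z_0 + jZ_L·tanβl)
     = 50·(87.9 − j54.5)/(40.7 − j18.5)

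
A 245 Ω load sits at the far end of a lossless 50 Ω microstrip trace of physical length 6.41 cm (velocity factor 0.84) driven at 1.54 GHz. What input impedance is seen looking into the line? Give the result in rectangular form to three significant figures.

Z_in ≈ 24.2 + j55.7 Ω

λ = v/f = 0.84·c / 1.54 GHz = 0.164 m
βl = 2π·l/λ = 2π × 0.392 = 141°
tan(βl) = tan(141°) = -0.809
Z_in = Z_0·(Z_L + jZ_0·tanβl)/(Z_0 + jZ_L·tanβl)
     = 50·(245 − j40.5)/(50 − j198)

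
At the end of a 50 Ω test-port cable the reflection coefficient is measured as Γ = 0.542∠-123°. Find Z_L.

Z_L ≈ 18.7 − j24.1 Ω

Z_L = Z_0·(1 + Γ)/(1 − Γ) = 50·(0.705 − j0.455)/(1.3 + j0.455)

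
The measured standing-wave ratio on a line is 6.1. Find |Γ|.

|Γ| ≈ 0.718

|Γ| = (S − 1)/(S + 1) = (6.1 − 1)/(6.1 + 1) = 5.1/7.1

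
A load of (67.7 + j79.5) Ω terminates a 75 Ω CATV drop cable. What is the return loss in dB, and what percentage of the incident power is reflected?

RL ≈ 6.22 dB; 23.9% of incident power reflected

Γ = (-7.3 + j79.5)/(142.7 + j79.5), |Γ| = 0.489
RL = −20·log₁₀(0.489) = 6.22 dB
P_refl/P_inc = |Γ|² = 0.239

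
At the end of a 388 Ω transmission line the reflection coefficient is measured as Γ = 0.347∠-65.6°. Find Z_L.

Z_L ≈ 409 − j294 Ω

Z_L = Z_0·(1 + Γ)/(1 − Γ) = 388·(1.14 − j0.316)/(0.857 + j0.316)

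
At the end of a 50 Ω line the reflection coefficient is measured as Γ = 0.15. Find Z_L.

Z_L ≈ 67.6 Ω

Z_L = Z_0·(1 + Γ)/(1 − Γ) = 50·(1.15)/(0.85)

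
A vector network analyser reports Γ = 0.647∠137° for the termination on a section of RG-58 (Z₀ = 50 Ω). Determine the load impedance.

Z_L ≈ 12.3 + j18.7 Ω

Z_L = Z_0·(1 + Γ)/(1 − Γ) = 50·(0.527 + j0.441)/(1.47 − j0.441)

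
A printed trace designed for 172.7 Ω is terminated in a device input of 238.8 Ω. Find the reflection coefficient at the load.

Γ = 0.161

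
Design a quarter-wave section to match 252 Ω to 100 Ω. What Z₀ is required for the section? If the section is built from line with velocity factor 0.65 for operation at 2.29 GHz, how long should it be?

Z_qwt ≈ 159 Ω; length ≈ 2.13 cm

Z_qwt = √(Z_0·R_L) = √(100 × 252) = √25200
λ = 0.65·c/f = 0.0852 m, so l = λ/4 = 0.0213 m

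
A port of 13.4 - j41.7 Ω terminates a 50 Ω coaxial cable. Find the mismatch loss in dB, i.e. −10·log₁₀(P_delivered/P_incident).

Γ = (-36.6 − j41.7)/(63.4 − j41.7), |Γ| = 0.731
|Γ|² = 0.535, so P_del/P_inc = 1 − |Γ|² = 0.465
ML = −10·log₁₀(1 − |Γ|²)

mismatch loss ≈ 3.32 dB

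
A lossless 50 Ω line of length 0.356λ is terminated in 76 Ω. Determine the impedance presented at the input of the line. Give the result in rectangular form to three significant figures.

Z_in ≈ 42 + j17.6 Ω

βl = 2π × 0.356 = 128°
tan(βl) = tan(128°) = -1.27
Z_in = Z_0·(Z_L + jZ_0·tanβl)/(Z_0 + jZ_L·tanβl)
     = 50·(76 − j63.6)/(50 − j96.7)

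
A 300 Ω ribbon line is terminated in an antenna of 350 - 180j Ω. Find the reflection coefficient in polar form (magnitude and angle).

Γ ≈ 0.277 ∠ -59°

Γ = (Z_L − Z_0)/(Z_L + Z_0) = (50 − j180)/(650 − j180)
|Γ| = 187/674 = 0.277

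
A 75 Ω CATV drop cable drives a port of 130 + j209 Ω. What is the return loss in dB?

Γ = (55 + j209)/(205 + j209), |Γ| = 0.738
RL = −20·log₁₀|Γ| = −20·log₁₀(0.738)

RL ≈ 2.64 dB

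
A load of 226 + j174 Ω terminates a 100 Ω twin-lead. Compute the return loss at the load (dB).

Γ = (126 + j174)/(326 + j174), |Γ| = 0.581
RL = −20·log₁₀|Γ| = −20·log₁₀(0.581)

RL ≈ 4.71 dB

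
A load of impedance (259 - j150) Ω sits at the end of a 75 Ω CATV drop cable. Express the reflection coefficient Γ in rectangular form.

Γ = (Z_L − Z_0)/(Z_L + Z_0) = (184 − j150)/(334 − j150)

Γ ≈ 0.626 − j0.168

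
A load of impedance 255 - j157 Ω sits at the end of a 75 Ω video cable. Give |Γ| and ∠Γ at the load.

Γ ≈ 0.654 ∠ -15.7°

Γ = (Z_L − Z_0)/(Z_L + Z_0) = (180 − j157)/(330 − j157)
|Γ| = 239/365 = 0.654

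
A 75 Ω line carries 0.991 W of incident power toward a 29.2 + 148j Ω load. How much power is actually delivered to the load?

P_delivered ≈ 0.265 W

|Γ| = |(-45.8 + j148)/(104.2 + j148)| = 0.856
|Γ|² = 0.733
P_refl = |Γ|²·P_inc = 0.726 W, P_del = (1 − |Γ|²)·P_inc = 0.265 W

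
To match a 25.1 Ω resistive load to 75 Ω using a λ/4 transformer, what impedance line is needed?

Z_qwt ≈ 43.4 Ω

Z_qwt = √(Z_0·R_L) = √(75 × 25.1) = √1882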